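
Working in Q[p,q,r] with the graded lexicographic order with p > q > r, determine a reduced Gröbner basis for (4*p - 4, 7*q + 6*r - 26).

G = {p - 1, q + 6/7*r - 26/7}

The reduced Gröbner basis is the canonical form of the ideal for this ordering.

f_1 = 4*p - 4, LT = p.
f_2 = 7*q + 6*r - 26, LT = q.

S(f_1,f_2): leading monomials are coprime, so the S-polynomial reduces to 0 (Buchberger's first criterion).
Every S-polynomial of the final basis reduces to 0, so we have a Gröbner basis.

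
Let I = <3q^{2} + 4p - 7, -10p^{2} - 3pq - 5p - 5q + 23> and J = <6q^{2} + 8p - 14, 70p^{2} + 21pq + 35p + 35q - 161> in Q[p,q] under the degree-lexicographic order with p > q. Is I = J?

Yes, the ideals are equal.

Two ideals are equal iff their reduced Gröbner bases coincide (the reduced basis is unique for a fixed ordering).
Buchberger on the first generating set:
f_1 = 3q^{2} + 4p - 7, LT = q^{2}.
f_2 = -10p^{2} - 3pq - 5p - 5q + 23, LT = p^{2}.

The S-polynomials (S(f_1,f_2)) all reduce to 0 modulo the current basis, so we have a Gröbner basis.
Inter-reduce: drop elements whose leading term is divisible by another's, tail-reduce, and make monic.
Reduced Gröbner basis: {p^{2} + \tfrac{3}{10}pq + \tfrac{1}{2}p + \tfrac{1}{2}q - \tfrac{23}{10}, q^{2} + \tfrac{4}{3}p - \tfrac{7}{3}}.

Buchberger on the second generating set:
h_1 = 6q^{2} + 8p - 14, LT = q^{2}.
h_2 = 70p^{2} + 21pq + 35p + 35q - 161, LT = p^{2}.

The S-polynomials (S(h_1,h_2)) all reduce to 0 modulo the current basis, so we have a Gröbner basis.
Inter-reduce: drop elements whose leading term is divisible by another's, tail-reduce, and make monic.
Reduced Gröbner basis: {p^{2} + \tfrac{3}{10}pq + \tfrac{1}{2}p + \tfrac{1}{2}q - \tfrac{23}{10}, q^{2} + \tfrac{4}{3}p - \tfrac{7}{3}}.

These coincide, so the ideals are equal.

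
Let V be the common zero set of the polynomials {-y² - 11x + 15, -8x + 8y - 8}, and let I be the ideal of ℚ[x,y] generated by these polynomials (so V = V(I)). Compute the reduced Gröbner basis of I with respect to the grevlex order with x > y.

G = {y² + 11y - 26, x - y + 1}

f_1 = -y² - 11x + 15, LT = y².
f_2 = -8x + 8y - 8, LT = x.

The S-polynomials (S(f_1,f_2)) all reduce to 0 modulo the current basis, so we have a Gröbner basis.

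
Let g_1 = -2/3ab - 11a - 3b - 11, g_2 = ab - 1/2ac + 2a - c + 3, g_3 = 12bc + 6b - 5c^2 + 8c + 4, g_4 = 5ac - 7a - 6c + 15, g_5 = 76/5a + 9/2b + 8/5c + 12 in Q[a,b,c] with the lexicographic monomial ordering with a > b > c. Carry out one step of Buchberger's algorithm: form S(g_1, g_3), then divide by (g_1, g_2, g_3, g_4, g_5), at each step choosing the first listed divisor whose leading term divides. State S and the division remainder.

lcm(LM(g_1), LM(g_3)) = abc.
S = (lcm/LT(g_1))·g_1 − (lcm/LT(g_3))·g_3 = -1/2ab + 5/12ac^2 + 95/6ac - 1/3a + 9/2bc + 33/2c.
Reduce S modulo (g_1, g_2, g_3, g_4, g_5) in that order:
  leading term ab: subtract (3/4)·g_1 from -1/2ab + 5/12ac^2 + 95/6ac - 1/3a + 9/2bc + 33/2c → 5/12ac^2 + 95/6ac + 95/12a + 9/2bc + 9/4b + 33/2c + 33/4
  leading term ac^2: subtract (1/12c)·g_4 from 5/12ac^2 + 95/6ac + 95/12a + 9/2bc + 9/4b + 33/2c + 33/4 → 197/12ac + 95/12a + 9/2bc + 9/4b + 1/2c^2 + 61/4c + 33/4
  leading term ac: subtract (197/60)·g_4 from 197/12ac + 95/12a + 9/2bc + 9/4b + 1/2c^2 + 61/4c + 33/4 → 309/10a + 9/2bc + 9/4b + 1/2c^2 + 699/20c - 41
  leading term a: subtract (309/152)·g_5 from 309/10a + 9/2bc + 9/4b + 1/2c^2 + 699/20c - 41 → 9/2bc - 2097/304b + 1/2c^2 + 2409/76c - 2485/38
  leading term bc: subtract (3/8)·g_3 from 9/2bc - 2097/304b + 1/2c^2 + 2409/76c - 2485/38 → -2781/304b + 19/8c^2 + 2181/76c - 1271/19
  leading term b: no divisor's leading term divides it; move -2781/304b to the remainder.
  leading term c^2: no divisor's leading term divides it; move 19/8c^2 to the remainder.
  leading term c: no divisor's leading term divides it; move 2181/76c to the remainder.
  leading term 1: no divisor's leading term divides it; move -1271/19 to the remainder.
The remainder -2781/304b + 19/8c^2 + 2181/76c - 1271/19 is nonzero, so it would be added as the next basis element.

S(g_1, g_3) = -1/2ab + 5/12ac^2 + 95/6ac - 1/3a + 9/2bc + 33/2c; remainder on division = -2781/304b + 19/8c^2 + 2181/76c - 1271/19.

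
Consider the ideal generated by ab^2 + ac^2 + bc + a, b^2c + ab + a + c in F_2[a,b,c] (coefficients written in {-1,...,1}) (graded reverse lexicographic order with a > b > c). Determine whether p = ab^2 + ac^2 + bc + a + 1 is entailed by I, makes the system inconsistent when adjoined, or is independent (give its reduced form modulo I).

First compute the reduced Gröbner basis of I by Buchberger's algorithm.
f_1 = ab^2 + ac^2 + bc + a, LT = ab^2.
f_2 = b^2c + ab + a + c, LT = b^2c.

S(f_1,f_2): lcm = ab^2c. S = ac^3 + a^2b + bc^2 + a^2.
  leading term ac^3: no divisor's leading term divides it; move ac^3 to the remainder.
  leading term a^2b: no divisor's leading term divides it; move a^2b to the remainder.
  leading term bc^2: no divisor's leading term divides it; move bc^2 to the remainder.
  leading term a^2: no divisor's leading term divides it; move a^2 to the remainder.
  remainder ac^3 + a^2b + bc^2 + a^2 ≠ 0; add h_3 = ac^3 + a^2b + bc^2 + a^2 to the basis.

The other S-polynomials (S(f_1,h_3), S(f_2,h_3)) all reduce to 0 modulo the current basis, so we have a Gröbner basis.
Inter-reduce: drop elements whose leading term is divisible by another's, tail-reduce, and make monic.
Reduced Gröbner basis: {ac^3 + a^2b + bc^2 + a^2, ab^2 + ac^2 + bc + a, b^2c + ab + a + c}.
Label its elements g_1 = ac^3 + a^2b + bc^2 + a^2, g_2 = ab^2 + ac^2 + bc + a, g_3 = b^2c + ab + a + c.

Reduce p = ab^2 + ac^2 + bc + a + 1 modulo G:
  leading term ab^2: subtract (1)·g_2 from ab^2 + ac^2 + bc + a + 1 → 1
  leading term 1: no divisor's leading term divides it; move 1 to the remainder.
  normal form = 1.
The normal form is nonzero, so p ∉ I. Since p minus its normal form lies in I, I + (p) = I + (r) where r = 1; decide whether this ideal is the whole ring.
Here r = 1 is a nonzero constant, hence a unit: 1 ∈ I + (p), the Gröbner basis of I + (p) is {1}, and the enlarged system has no common solution — adjoining p is inconsistent.

The remainder on division by a Gröbner basis is unique — it is the normal form.

Adjoining ab^2 + ac^2 + bc + a + 1 makes the ideal the whole ring: the system is inconsistent.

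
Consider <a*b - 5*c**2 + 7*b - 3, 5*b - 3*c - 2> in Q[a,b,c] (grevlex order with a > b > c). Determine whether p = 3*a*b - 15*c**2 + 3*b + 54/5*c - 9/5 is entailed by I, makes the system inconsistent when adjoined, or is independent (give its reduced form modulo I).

3*a*b - 15*c**2 + 3*b + 54/5*c - 9/5 lies in I (it reduces to 0).

First compute the reduced Gröbner basis of I by Buchberger's algorithm.
f_1 = a*b - 5*c**2 + 7*b - 3, LT = a*b.
f_2 = 5*b - 3*c - 2, LT = b.

S(f_1,f_2): lcm = a*b. S = 3/5*a*c - 5*c**2 + 2/5*a + 7*b - 3.
  leading term a*c: no divisor's leading term divides it; move 3/5*a*c to the remainder.
  leading term c**2: no divisor's leading term divides it; move -5*c**2 to the remainder.
  leading term a: no divisor's leading term divides it; move 2/5*a to the remainder.
  leading term b: subtract (7/5)·f_2 from 7*b - 3 → 21/5*c - 1/5
  leading term c: no divisor's leading term divides it; move 21/5*c to the remainder.
  leading term 1: no divisor's leading term divides it; move -1/5 to the remainder.
  remainder 3/5*a*c - 5*c**2 + 2/5*a + 21/5*c - 1/5 ≠ 0; add h_3 = 3/5*a*c - 5*c**2 + 2/5*a + 21/5*c - 1/5 to the basis.

The other S-polynomials (S(f_1,h_3), S(f_2,h_3)) all reduce to 0 modulo the current basis, so we have a Gröbner basis.
Inter-reduce: drop elements whose leading term is divisible by another's, tail-reduce, and make monic.
Reduced Gröbner basis: {a*c - 25/3*c**2 + 2/3*a + 7*c - 1/3, b - 3/5*c - 2/5}.
Label its elements g_1 = a*c - 25/3*c**2 + 2/3*a + 7*c - 1/3, g_2 = b - 3/5*c - 2/5.

Reduce p = 3*a*b - 15*c**2 + 3*b + 54/5*c - 9/5 modulo G:
  leading term a*b: subtract (3*a)·g_2 from 3*a*b - 15*c**2 + 3*b + 54/5*c - 9/5 → 9/5*a*c - 15*c**2 + 6/5*a + 3*b + 54/5*c - 9/5
  leading term a*c: subtract (9/5)·g_1 from 9/5*a*c - 15*c**2 + 6/5*a + 3*b + 54/5*c - 9/5 → 3*b - 9/5*c - 6/5
  leading term b: subtract (3)·g_2 from 3*b - 9/5*c - 6/5 → 0
  normal form = 0.
Since the normal form is 0, p ∈ I.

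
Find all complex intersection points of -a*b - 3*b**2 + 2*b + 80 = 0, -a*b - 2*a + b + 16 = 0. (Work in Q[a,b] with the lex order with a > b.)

{(-6, -4), (-20, -8/3), (3, 5)}

Compute a lex Gröbner basis by Buchberger's algorithm.
f_1 = -a*b - 3*b**2 + 2*b + 80, LT = a*b.
f_2 = -a*b - 2*a + b + 16, LT = a*b.

S(f_1,f_2): lcm = a*b. S = -2*a + 3*b**2 - b - 64.
  reduce S modulo (f_1, f_2):
  remainder -2*a + 3*b**2 - b - 64 ≠ 0; add h_3 = -2*a + 3*b**2 - b - 64 to the basis.

S(f_1,h_3): lcm = a*b. S = 3/2*b**3 + 5/2*b**2 - 34*b - 80.
  reduce S modulo (f_1, f_2, h_3):
  remainder 3/2*b**3 + 5/2*b**2 - 34*b - 80 ≠ 0; add h_4 = 3/2*b**3 + 5/2*b**2 - 34*b - 80 to the basis.

The other S-polynomials (S(f_2,h_3), S(f_1,h_4), S(f_2,h_4), S(h_3,h_4)) all reduce to 0 modulo the current basis, so we have a Gröbner basis.
Inter-reduce: drop elements whose leading term is divisible by another's, tail-reduce, and make monic.
Reduced Gröbner basis: {a - 3/2*b**2 + 1/2*b + 32, b**3 + 5/3*b**2 - 68/3*b - 160/3}.

The lex basis is triangular: the last element involves only b. Solving b**3 + 5/3*b**2 - 68/3*b - 160/3 = 0 gives b ∈ {-4, -8/3, 5}; substituting each value into the earlier elements determines the remaining variables.
  b = -4: the earlier basis element becomes a + 6 = 0, giving a = -6 — point (-6, -4).
  b = -8/3: the earlier basis element becomes a + 20 = 0, giving a = -20 — point (-20, -8/3).
  b = 5: the earlier basis element becomes a - 3 = 0, giving a = 3 — point (3, 5).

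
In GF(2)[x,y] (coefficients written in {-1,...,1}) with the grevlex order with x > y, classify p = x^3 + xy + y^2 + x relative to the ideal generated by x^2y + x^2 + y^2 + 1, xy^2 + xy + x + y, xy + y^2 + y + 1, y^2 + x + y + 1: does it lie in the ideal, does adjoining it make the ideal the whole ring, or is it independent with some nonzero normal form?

First compute the reduced Gröbner basis of I by Buchberger's algorithm.
f_1 = x^2y + x^2 + y^2 + 1, LT = x^2y.
f_2 = xy^2 + xy + x + y, LT = xy^2.
f_3 = xy + y^2 + y + 1, LT = xy.
f_4 = y^2 + x + y + 1, LT = y^2.

S(f_1,f_2): lcm = x^2y^2. S = y^3 + x^2 + xy + y.
  leading term y^3: subtract (y)·f_4 from y^3 + x^2 + xy + y → x^2 + y^2
  leading term x^2: no divisor's leading term divides it; move x^2 to the remainder.
  leading term y^2: subtract (1)·f_4 from y^2 → x + y + 1
  leading term x: no divisor's leading term divides it; move x to the remainder.
  leading term y: no divisor's leading term divides it; move y to the remainder.
  leading term 1: no divisor's leading term divides it; move 1 to the remainder.
  remainder x^2 + x + y + 1 ≠ 0; add h_5 = x^2 + x + y + 1 to the basis.

S(f_1,f_3): lcm = x^2y. S = xy^2 + x^2 + xy + y^2 + x + 1.
  leading term xy^2: subtract (1)·f_2 from xy^2 + x^2 + xy + y^2 + x + 1 → x^2 + y^2 + y + 1
  leading term x^2: subtract (1)·h_5 from x^2 + y^2 + y + 1 → y^2 + x
  leading term y^2: subtract (1)·f_4 from y^2 + x → y + 1
  leading term y: no divisor's leading term divides it; move y to the remainder.
  leading term 1: no divisor's leading term divides it; move 1 to the remainder.
  remainder y + 1 ≠ 0; add h_6 = y + 1 to the basis.

S(f_2,f_3): lcm = xy^2. S = y^3 + xy + y^2 + x.
  leading term y^3: subtract (y)·f_4 from y^3 + xy + y^2 + x → x + y
  leading term x: no divisor's leading term divides it; move x to the remainder.
  leading term y: subtract (1)·h_6 from y → 1
  leading term 1: no divisor's leading term divides it; move 1 to the remainder.
  remainder x + 1 ≠ 0; add h_7 = x + 1 to the basis.

The other S-polynomials (S(f_1,f_4), S(f_2,f_4), S(f_3,f_4), S(f_1,h_5), S(f_2,h_5), S(f_3,h_5), S(f_4,h_5), S(f_1,h_6), S(f_2,h_6), S(f_3,h_6), S(f_4,h_6), S(h_5,h_6), S(f_1,h_7), S(f_2,h_7), S(f_3,h_7), S(f_4,h_7), S(h_5,h_7), S(h_6,h_7)) all reduce to 0 modulo the current basis, so we have a Gröbner basis.
Inter-reduce: drop elements whose leading term is divisible by another's, tail-reduce, and make monic.
Reduced Gröbner basis: {x + 1, y + 1}.
Label its elements g_1 = x + 1, g_2 = y + 1.

Reduce p = x^3 + xy + y^2 + x modulo G:
  leading term x^3: subtract (x^2)·g_1 from x^3 + xy + y^2 + x → x^2 + xy + y^2 + x
  leading term x^2: subtract (x)·g_1 from x^2 + xy + y^2 + x → xy + y^2
  leading term xy: subtract (y)·g_1 from xy + y^2 → y^2 + y
  leading term y^2: subtract (y)·g_2 from y^2 + y → 0
  normal form = 0.
Since the normal form is 0, p ∈ I.

The remainder on division by a Gröbner basis is unique — it is the normal form.

x^3 + xy + y^2 + x lies in I (it reduces to 0).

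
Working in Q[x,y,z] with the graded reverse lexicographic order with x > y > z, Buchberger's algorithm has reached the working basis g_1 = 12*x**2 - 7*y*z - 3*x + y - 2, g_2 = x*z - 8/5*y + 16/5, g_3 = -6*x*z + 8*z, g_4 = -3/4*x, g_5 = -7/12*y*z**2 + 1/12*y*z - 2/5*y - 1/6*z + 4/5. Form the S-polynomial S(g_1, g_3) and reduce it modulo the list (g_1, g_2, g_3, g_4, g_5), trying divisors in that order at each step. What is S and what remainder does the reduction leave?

S(g_1, g_3) = -7/12*y*z**2 + 13/12*x*z + 1/12*y*z - 1/6*z; remainder on division = 32/15*y - 64/15.

lcm(LM(g_1), LM(g_3)) = x**2*z.
S = (lcm/LT(g_1))·g_1 − (lcm/LT(g_3))·g_3 = -7/12*y*z**2 + 13/12*x*z + 1/12*y*z - 1/6*z.
Reduce S modulo (g_1, g_2, g_3, g_4, g_5) in that order:
  leading term y*z**2: subtract (1)·g_5 from -7/12*y*z**2 + 13/12*x*z + 1/12*y*z - 1/6*z → 13/12*x*z + 2/5*y - 4/5
  leading term x*z: subtract (13/12)·g_2 from 13/12*x*z + 2/5*y - 4/5 → 32/15*y - 64/15
  leading term y: no divisor's leading term divides it; move 32/15*y to the remainder.
  leading term 1: no divisor's leading term divides it; move -64/15 to the remainder.
The remainder 32/15*y - 64/15 is nonzero, so it would be added as the next basis element.
This is the inner loop of Buchberger's algorithm — each nonzero remainder becomes a new basis element.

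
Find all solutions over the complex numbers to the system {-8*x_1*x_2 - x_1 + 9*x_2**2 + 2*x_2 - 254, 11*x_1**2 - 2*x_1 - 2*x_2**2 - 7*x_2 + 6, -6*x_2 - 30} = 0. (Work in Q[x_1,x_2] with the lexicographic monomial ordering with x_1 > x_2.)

Compute a lex Gröbner basis by Buchberger's algorithm.
f_1 = -8*x_1*x_2 - x_1 + 9*x_2**2 + 2*x_2 - 254, LT = x_1*x_2.
f_2 = 11*x_1**2 - 2*x_1 - 2*x_2**2 - 7*x_2 + 6, LT = x_1**2.
f_3 = -6*x_2 - 30, LT = x_2.

S(f_1,f_2): lcm = x_1**2*x_2. S = 1/8*x_1**2 - 9/8*x_1*x_2**2 - 3/44*x_1*x_2 + 127/4*x_1 + 2/11*x_2**3 + 7/11*x_2**2 - 6/11*x_2.
  leading term x_1**2: subtract (1/88)·f_2 from 1/8*x_1**2 - 9/8*x_1*x_2**2 - 3/44*x_1*x_2 + 127/4*x_1 + 2/11*x_2**3 + 7/11*x_2**2 - 6/11*x_2 → -9/8*x_1*x_2**2 - 3/44*x_1*x_2 + 699/22*x_1 + 2/11*x_2**3 + 29/44*x_2**2 - 41/88*x_2 - 3/44
  leading term x_1*x_2**2: subtract (9/64*x_2)·f_1 from -9/8*x_1*x_2**2 - 3/44*x_1*x_2 + 699/22*x_1 + 2/11*x_2**3 + 29/44*x_2**2 - 41/88*x_2 - 3/44 → 51/704*x_1*x_2 + 699/22*x_1 - 763/704*x_2**3 + 133/352*x_2**2 + 12409/352*x_2 - 3/44
  leading term x_1*x_2: subtract (-51/5632)·f_1 from 51/704*x_1*x_2 + 699/22*x_1 - 763/704*x_2**3 + 133/352*x_2**2 + 12409/352*x_2 - 3/44 → 16263/512*x_1 - 763/704*x_2**3 + 2587/5632*x_2**2 + 99323/2816*x_2 - 6669/2816
  leading term x_1: no divisor's leading term divides it; move 16263/512*x_1 to the remainder.
  leading term x_2**3: subtract (763/4224*x_2**2)·f_3 from -763/704*x_2**3 + 2587/5632*x_2**2 + 99323/2816*x_2 - 6669/2816 → 33107/5632*x_2**2 + 99323/2816*x_2 - 6669/2816
  leading term x_2**2: subtract (-33107/33792*x_2)·f_3 from 33107/5632*x_2**2 + 99323/2816*x_2 - 6669/2816 → 33111/5632*x_2 - 6669/2816
  leading term x_2: subtract (-11037/11264)·f_3 from 33111/5632*x_2 - 6669/2816 → -16263/512
  leading term 1: no divisor's leading term divides it; move -16263/512 to the remainder.
  remainder 16263/512*x_1 - 16263/512 ≠ 0; add h_4 = 16263/512*x_1 - 16263/512 to the basis.

The other S-polynomials (S(f_1,f_3), S(f_2,f_3), S(f_1,h_4), S(f_2,h_4), S(f_3,h_4)) all reduce to 0 modulo the current basis, so we have a Gröbner basis.
Inter-reduce: drop elements whose leading term is divisible by another's, tail-reduce, and make monic.
Reduced Gröbner basis: {x_1 - 1, x_2 + 5}.

From the last basis element, x_2 + 5 = 0, so x_2 takes values in {-5}. Each choice, substituted upward through the basis, yields the corresponding point(s) of the solution set.
  x_2 = -5: the earlier basis element becomes x_1 - 1 = 0, giving x_1 = 1 — point (1, -5).

{(1, -5)}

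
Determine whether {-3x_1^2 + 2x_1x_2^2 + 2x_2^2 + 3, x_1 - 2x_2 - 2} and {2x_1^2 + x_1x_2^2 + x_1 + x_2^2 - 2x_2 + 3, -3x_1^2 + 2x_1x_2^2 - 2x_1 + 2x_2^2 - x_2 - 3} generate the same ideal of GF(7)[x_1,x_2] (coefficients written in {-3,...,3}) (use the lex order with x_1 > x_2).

No, the ideals differ.

For a fixed monomial order, each ideal has a unique reduced Gröbner basis; comparing bases decides equality.
Buchberger on the first generating set:
f_1 = -3x_1^2 + 2x_1x_2^2 + 2x_2^2 + 3, LT = x_1^2.
f_2 = x_1 - 2x_2 - 2, LT = x_1.

S(f_1,f_2): lcm = x_1^2. S = -3x_1x_2^2 + 2x_1x_2 + 2x_1 - 3x_2^2 - 1.
  leading term x_1x_2^2: subtract (-3x_2^2)·f_2 from -3x_1x_2^2 + 2x_1x_2 + 2x_1 - 3x_2^2 - 1 → 2x_1x_2 + 2x_1 + x_2^3 - 2x_2^2 - 1
  leading term x_1x_2: subtract (2x_2)·f_2 from 2x_1x_2 + 2x_1 + x_2^3 - 2x_2^2 - 1 → 2x_1 + x_2^3 + 2x_2^2 - 3x_2 - 1
  leading term x_1: subtract (2)·f_2 from 2x_1 + x_2^3 + 2x_2^2 - 3x_2 - 1 → x_2^3 + 2x_2^2 + x_2 + 3
  leading term x_2^3: no divisor's leading term divides it; move x_2^3 to the remainder.
  leading term x_2^2: no divisor's leading term divides it; move 2x_2^2 to the remainder.
  leading term x_2: no divisor's leading term divides it; move x_2 to the remainder.
  leading term 1: no divisor's leading term divides it; move 3 to the remainder.
  remainder x_2^3 + 2x_2^2 + x_2 + 3 ≠ 0; add g_3 = x_2^3 + 2x_2^2 + x_2 + 3 to the basis.

The other S-polynomials (S(f_1,g_3), S(f_2,g_3)) all reduce to 0 modulo the current basis, so we have a Gröbner basis.
Inter-reduce: drop elements whose leading term is divisible by another's, tail-reduce, and make monic.
Reduced Gröbner basis: {x_1 - 2x_2 - 2, x_2^3 + 2x_2^2 + x_2 + 3}.

Buchberger on the second generating set:
h_1 = 2x_1^2 + x_1x_2^2 + x_1 + x_2^2 - 2x_2 + 3, LT = x_1^2.
h_2 = -3x_1^2 + 2x_1x_2^2 - 2x_1 + 2x_2^2 - x_2 - 3, LT = x_1^2.

S(h_1,h_2): lcm = x_1^2. S = x_1 + x_2 - 3.
  leading term x_1: no divisor's leading term divides it; move x_1 to the remainder.
  leading term x_2: no divisor's leading term divides it; move x_2 to the remainder.
  leading term 1: no divisor's leading term divides it; move -3 to the remainder.
  remainder x_1 + x_2 - 3 ≠ 0; add k_3 = x_1 + x_2 - 3 to the basis.

S(h_1,k_3): lcm = x_1^2. S = -3x_1x_2^2 - x_1x_2 - 3x_2^2 - x_2 - 2.
  leading term x_1x_2^2: subtract (-3x_2^2)·k_3 from -3x_1x_2^2 - x_1x_2 - 3x_2^2 - x_2 - 2 → -x_1x_2 + 3x_2^3 + 2x_2^2 - x_2 - 2
  leading term x_1x_2: subtract (-x_2)·k_3 from -x_1x_2 + 3x_2^3 + 2x_2^2 - x_2 - 2 → 3x_2^3 + 3x_2^2 + 3x_2 - 2
  leading term x_2^3: no divisor's leading term divides it; move 3x_2^3 to the remainder.
  leading term x_2^2: no divisor's leading term divides it; move 3x_2^2 to the remainder.
  leading term x_2: no divisor's leading term divides it; move 3x_2 to the remainder.
  leading term 1: no divisor's leading term divides it; move -2 to the remainder.
  remainder 3x_2^3 + 3x_2^2 + 3x_2 - 2 ≠ 0; add k_4 = 3x_2^3 + 3x_2^2 + 3x_2 - 2 to the basis.

The other S-polynomials (S(h_2,k_3), S(h_1,k_4), S(h_2,k_4), S(k_3,k_4)) all reduce to 0 modulo the current basis, so we have a Gröbner basis.
Inter-reduce: drop elements whose leading term is divisible by another's, tail-reduce, and make monic.
Reduced Gröbner basis: {x_1 + x_2 - 3, x_2^3 + x_2^2 + x_2 - 3}.

These differ, so the ideals are not equal.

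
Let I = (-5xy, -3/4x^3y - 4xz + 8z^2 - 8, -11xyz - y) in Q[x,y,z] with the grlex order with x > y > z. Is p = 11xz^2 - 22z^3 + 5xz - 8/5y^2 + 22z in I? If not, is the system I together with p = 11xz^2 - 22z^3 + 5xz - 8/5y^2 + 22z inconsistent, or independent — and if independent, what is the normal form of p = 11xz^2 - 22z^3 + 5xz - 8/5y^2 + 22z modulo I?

11xz^2 - 22z^3 + 5xz - 8/5y^2 + 22z is independent of I; its normal form modulo I is 10z^2 - 10.

First compute the reduced Gröbner basis of I by Buchberger's algorithm.
f_1 = -5xy, LT = xy.
f_2 = -3/4x^3y - 4xz + 8z^2 - 8, LT = x^3y.
f_3 = -11xyz - y, LT = xyz.

S(f_1,f_2): lcm = x^3y. S = -16/3xz + 32/3z^2 - 32/3.
  leading term xz: no divisor's leading term divides it; move -16/3xz to the remainder.
  leading term z^2: no divisor's leading term divides it; move 32/3z^2 to the remainder.
  leading term 1: no divisor's leading term divides it; move -32/3 to the remainder.
  remainder -16/3xz + 32/3z^2 - 32/3 ≠ 0; add h_4 = -16/3xz + 32/3z^2 - 32/3 to the basis.

S(f_1,f_3): lcm = xyz. S = -1/11y.
  leading term y: no divisor's leading term divides it; move -1/11y to the remainder.
  remainder -1/11y ≠ 0; add h_5 = -1/11y to the basis.

The other S-polynomials (S(f_2,f_3), S(f_1,h_4), S(f_2,h_4), S(f_3,h_4), S(f_1,h_5), S(f_2,h_5), S(f_3,h_5), S(h_4,h_5)) all reduce to 0 modulo the current basis, so we have a Gröbner basis.
Inter-reduce: drop elements whose leading term is divisible by another's, tail-reduce, and make monic.
Reduced Gröbner basis: {xz - 2z^2 + 2, y}.
Label its elements g_1 = xz - 2z^2 + 2, g_2 = y.

Reduce p = 11xz^2 - 22z^3 + 5xz - 8/5y^2 + 22z modulo G:
  leading term xz^2: subtract (11z)·g_1 from 11xz^2 - 22z^3 + 5xz - 8/5y^2 + 22z → 5xz - 8/5y^2
  leading term xz: subtract (5)·g_1 from 5xz - 8/5y^2 → -8/5y^2 + 10z^2 - 10
  leading term y^2: subtract (-8/5y)·g_2 from -8/5y^2 + 10z^2 - 10 → 10z^2 - 10
  leading term z^2: no divisor's leading term divides it; move 10z^2 to the remainder.
  leading term 1: no divisor's leading term divides it; move -10 to the remainder.
  normal form = 10z^2 - 10.
The normal form is nonzero, so p ∉ I. Since p minus its normal form lies in I, I + (p) = I + (r) where r = 10z^2 - 10; decide whether this ideal is the whole ring.
Run Buchberger on G together with r (pairs among the g_i already reduce to 0 since G is a Gröbner basis):
g_1 = xz - 2z^2 + 2, LT = xz.
g_2 = y, LT = y.
r = 10z^2 - 10, LT = z^2.

S(g_1,r): lcm = xz^2. S = -2z^3 + x + 2z.
  leading term z^3: subtract (-1/5z)·r from -2z^3 + x + 2z → x
  leading term x: no divisor's leading term divides it; move x to the remainder.
  remainder x ≠ 0; add m_4 = x to the basis.

The other S-polynomials (S(g_1,g_2), S(g_2,r), S(g_1,m_4), S(g_2,m_4), S(r,m_4)) all reduce to 0 modulo the current basis, so we have a Gröbner basis.
Inter-reduce: drop elements whose leading term is divisible by another's, tail-reduce, and make monic.
Reduced Gröbner basis: {z^2 - 1, x, y}.
The reduced Gröbner basis of I + (p) is {z^2 - 1, x, y} ≠ {1}, a proper ideal, so the enlarged system stays consistent: p is independent of I, with normal form 10z^2 - 10.

Ideal membership is decidable via reduction modulo a Gröbner basis.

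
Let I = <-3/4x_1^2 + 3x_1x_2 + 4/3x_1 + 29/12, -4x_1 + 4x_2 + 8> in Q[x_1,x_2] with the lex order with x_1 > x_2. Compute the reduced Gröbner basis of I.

G = {x_1 - x_2 - 2, x_2^2 + 52/27x_2 + 25/27}

f_1 = -3/4x_1^2 + 3x_1x_2 + 4/3x_1 + 29/12, LT = x_1^2.
f_2 = -4x_1 + 4x_2 + 8, LT = x_1.

S(f_1,f_2): lcm = x_1^2. S = -3x_1x_2 + 2/9x_1 - 29/9.
  reduce S modulo (f_1, f_2):
  remainder -3x_2^2 - 52/9x_2 - 25/9 ≠ 0; add g_3 = -3x_2^2 - 52/9x_2 - 25/9 to the basis.

The other S-polynomials (S(f_1,g_3), S(f_2,g_3)) all reduce to 0 modulo the current basis, so we have a Gröbner basis.
Inter-reduce: drop elements whose leading term is divisible by another's, tail-reduce, and make monic.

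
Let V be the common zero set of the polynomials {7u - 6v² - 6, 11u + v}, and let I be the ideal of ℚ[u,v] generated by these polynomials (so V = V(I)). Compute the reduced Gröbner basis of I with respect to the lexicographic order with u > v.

G = {u + 1/11v, v² + 7/66v + 1}

f_1 = 7u - 6v² - 6, LT = u.
f_2 = 11u + v, LT = u.

S(f_1,f_2): lcm = u. S = -6/7v² - 1/11v - 6/7.
  reduce S modulo (f_1, f_2):
  remainder -6/7v² - 1/11v - 6/7 ≠ 0; add g_3 = -6/7v² - 1/11v - 6/7 to the basis.

The other S-polynomials (S(f_1,g_3), S(f_2,g_3)) all reduce to 0 modulo the current basis, so we have a Gröbner basis.
Inter-reduce: drop elements whose leading term is divisible by another's, tail-reduce, and make monic.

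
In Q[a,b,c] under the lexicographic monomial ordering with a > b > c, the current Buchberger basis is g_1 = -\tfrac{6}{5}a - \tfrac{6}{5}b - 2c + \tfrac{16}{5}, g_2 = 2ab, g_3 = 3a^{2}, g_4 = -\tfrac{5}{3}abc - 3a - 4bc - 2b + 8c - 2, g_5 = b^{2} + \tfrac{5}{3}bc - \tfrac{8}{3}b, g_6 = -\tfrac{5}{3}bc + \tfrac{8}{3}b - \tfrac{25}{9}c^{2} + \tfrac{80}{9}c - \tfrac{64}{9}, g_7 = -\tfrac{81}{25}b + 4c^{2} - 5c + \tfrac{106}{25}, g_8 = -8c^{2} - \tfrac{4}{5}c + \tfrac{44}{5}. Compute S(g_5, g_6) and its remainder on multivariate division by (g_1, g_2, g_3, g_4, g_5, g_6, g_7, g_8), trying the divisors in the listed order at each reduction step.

S(g_5, g_6) = \tfrac{8}{5}b^{2} + \tfrac{8}{3}bc - \tfrac{64}{15}b; remainder on division = 0.

lcm(LM(g_5), LM(g_6)) = b^{2}c.
S = (lcm/LT(g_5))·g_5 − (lcm/LT(g_6))·g_6 = \tfrac{8}{5}b^{2} + \tfrac{8}{3}bc - \tfrac{64}{15}b.
Reduce S modulo (g_1, g_2, g_3, g_4, g_5, g_6, g_7, g_8) in that order:
  leading term b^{2}: subtract (\tfrac{8}{5})·g_5 from \tfrac{8}{5}b^{2} + \tfrac{8}{3}bc - \tfrac{64}{15}b → 0
The remainder is 0, so this S-polynomial contributes no new basis element.
An S-polynomial is built so that the two leading terms cancel; whether anything survives reduction is exactly the Gröbner-basis criterion.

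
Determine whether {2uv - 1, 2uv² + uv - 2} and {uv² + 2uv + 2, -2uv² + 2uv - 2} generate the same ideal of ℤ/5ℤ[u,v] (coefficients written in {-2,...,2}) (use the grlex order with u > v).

Two ideals are equal iff their reduced Gröbner bases coincide (the reduced basis is unique for a fixed ordering).
Buchberger on the first generating set:
f_1 = 2uv - 1, LT = uv.
f_2 = 2uv² + uv - 2, LT = uv².

S(f_1,f_2): lcm = uv². S = 2uv + 2v + 1.
  leading term uv: subtract (1)·f_1 from 2uv + 2v + 1 → 2v + 2
  leading term v: no divisor's leading term divides it; move 2v to the remainder.
  leading term 1: no divisor's leading term divides it; move 2 to the remainder.
  remainder 2v + 2 ≠ 0; add g_3 = 2v + 2 to the basis.

S(f_1,g_3): lcm = uv. S = -u + 2.
  leading term u: no divisor's leading term divides it; move -u to the remainder.
  leading term 1: no divisor's leading term divides it; move 2 to the remainder.
  remainder -u + 2 ≠ 0; add g_4 = -u + 2 to the basis.

The other S-polynomials (S(f_2,g_3), S(f_1,g_4), S(f_2,g_4), S(g_3,g_4)) all reduce to 0 modulo the current basis, so we have a Gröbner basis.
Inter-reduce: drop elements whose leading term is divisible by another's, tail-reduce, and make monic.
Reduced Gröbner basis: {u - 2, v + 1}.

Buchberger on the second generating set:
h_1 = uv² + 2uv + 2, LT = uv².
h_2 = -2uv² + 2uv - 2, LT = uv².

S(h_1,h_2): lcm = uv². S = -2uv + 1.
  leading term uv: no divisor's leading term divides it; move -2uv to the remainder.
  leading term 1: no divisor's leading term divides it; move 1 to the remainder.
  remainder -2uv + 1 ≠ 0; add k_3 = -2uv + 1 to the basis.

S(h_1,k_3): lcm = uv². S = 2uv - 2v + 2.
  leading term uv: subtract (-1)·k_3 from 2uv - 2v + 2 → -2v - 2
  leading term v: no divisor's leading term divides it; move -2v to the remainder.
  leading term 1: no divisor's leading term divides it; move -2 to the remainder.
  remainder -2v - 2 ≠ 0; add k_4 = -2v - 2 to the basis.

S(k_3,k_4): lcm = uv. S = -u + 2.
  leading term u: no divisor's leading term divides it; move -u to the remainder.
  leading term 1: no divisor's leading term divides it; move 2 to the remainder.
  remainder -u + 2 ≠ 0; add k_5 = -u + 2 to the basis.

The other S-polynomials (S(h_2,k_3), S(h_1,k_4), S(h_2,k_4), S(h_1,k_5), S(h_2,k_5), S(k_3,k_5), S(k_4,k_5)) all reduce to 0 modulo the current basis, so we have a Gröbner basis.
Inter-reduce: drop elements whose leading term is divisible by another's, tail-reduce, and make monic.
Reduced Gröbner basis: {u - 2, v + 1}.

These coincide, so the ideals are equal.

Yes, the ideals are equal.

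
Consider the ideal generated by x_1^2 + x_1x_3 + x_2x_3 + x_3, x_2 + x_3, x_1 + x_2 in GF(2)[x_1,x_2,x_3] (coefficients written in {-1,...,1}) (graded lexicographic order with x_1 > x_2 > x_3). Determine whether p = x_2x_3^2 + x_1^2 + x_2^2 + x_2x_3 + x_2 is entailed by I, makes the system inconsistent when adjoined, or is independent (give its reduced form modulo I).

x_2x_3^2 + x_1^2 + x_2^2 + x_2x_3 + x_2 is independent of I; its normal form modulo I is x_3.

First compute the reduced Gröbner basis of I by Buchberger's algorithm.
f_1 = x_1^2 + x_1x_3 + x_2x_3 + x_3, LT = x_1^2.
f_2 = x_2 + x_3, LT = x_2.
f_3 = x_1 + x_2, LT = x_1.

S(f_1,f_3): lcm = x_1^2. S = x_1x_2 + x_1x_3 + x_2x_3 + x_3.
  reduce S modulo (f_1, f_2, f_3):
  remainder x_3^2 + x_3 ≠ 0; add h_4 = x_3^2 + x_3 to the basis.

The other S-polynomials (S(f_1,f_2), S(f_2,f_3), S(f_1,h_4), S(f_2,h_4), S(f_3,h_4)) all reduce to 0 modulo the current basis, so we have a Gröbner basis.
Inter-reduce: drop elements whose leading term is divisible by another's, tail-reduce, and make monic.
Reduced Gröbner basis: {x_3^2 + x_3, x_1 + x_3, x_2 + x_3}.
Label its elements g_1 = x_3^2 + x_3, g_2 = x_1 + x_3, g_3 = x_2 + x_3.

Reduce p = x_2x_3^2 + x_1^2 + x_2^2 + x_2x_3 + x_2 modulo G:
  leading term x_2x_3^2: subtract (x_2)·g_1 from x_2x_3^2 + x_1^2 + x_2^2 + x_2x_3 + x_2 → x_1^2 + x_2^2 + x_2
  leading term x_1^2: subtract (x_1)·g_2 from x_1^2 + x_2^2 + x_2 → x_1x_3 + x_2^2 + x_2
  leading term x_1x_3: subtract (x_3)·g_2 from x_1x_3 + x_2^2 + x_2 → x_2^2 + x_3^2 + x_2
  leading term x_2^2: subtract (x_2)·g_3 from x_2^2 + x_3^2 + x_2 → x_2x_3 + x_3^2 + x_2
  leading term x_2x_3: subtract (x_3)·g_3 from x_2x_3 + x_3^2 + x_2 → x_2
  leading term x_2: subtract (1)·g_3 from x_2 → x_3
  leading term x_3: no divisor's leading term divides it; move x_3 to the remainder.
  normal form = x_3.
The normal form is nonzero, so p ∉ I. Since p minus its normal form lies in I, I + (p) = I + (r) where r = x_3; decide whether this ideal is the whole ring.
Run Buchberger on G together with r (pairs among the g_i already reduce to 0 since G is a Gröbner basis):
g_1 = x_3^2 + x_3, LT = x_3^2.
g_2 = x_1 + x_3, LT = x_1.
g_3 = x_2 + x_3, LT = x_2.
r = x_3, LT = x_3.

The S-polynomials (S(g_1,g_2), S(g_1,g_3), S(g_1,r), S(g_2,g_3), S(g_2,r), S(g_3,r)) all reduce to 0 modulo the current basis, so we have a Gröbner basis.
Inter-reduce: drop elements whose leading term is divisible by another's, tail-reduce, and make monic.
Reduced Gröbner basis: {x_1, x_2, x_3}.
The reduced Gröbner basis of I + (p) is {x_1, x_2, x_3} ≠ {1}, a proper ideal, so the enlarged system stays consistent: p is independent of I, with normal form x_3.

Ideal membership is decidable via reduction modulo a Gröbner basis.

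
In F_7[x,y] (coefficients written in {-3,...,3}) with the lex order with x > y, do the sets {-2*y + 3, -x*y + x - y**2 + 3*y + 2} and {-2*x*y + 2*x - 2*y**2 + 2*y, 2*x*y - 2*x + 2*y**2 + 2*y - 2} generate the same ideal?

Two ideals are equal iff their reduced Gröbner bases coincide (the reduced basis is unique for a fixed ordering).
Buchberger on the first generating set:
f_1 = -2*y + 3, LT = y.
f_2 = -x*y + x - y**2 + 3*y + 2, LT = x*y.

S(f_1,f_2): lcm = x*y. S = 3*x - y**2 + 3*y + 2.
  leading term x: no divisor's leading term divides it; move 3*x to the remainder.
  leading term y**2: subtract (-3*y)·f_1 from -y**2 + 3*y + 2 → -2*y + 2
  leading term y: subtract (1)·f_1 from -2*y + 2 → -1
  leading term 1: no divisor's leading term divides it; move -1 to the remainder.
  remainder 3*x - 1 ≠ 0; add g_3 = 3*x - 1 to the basis.

The other S-polynomials (S(f_1,g_3), S(f_2,g_3)) all reduce to 0 modulo the current basis, so we have a Gröbner basis.
Inter-reduce: drop elements whose leading term is divisible by another's, tail-reduce, and make monic.
Reduced Gröbner basis: {x + 2, y + 2}.

Buchberger on the second generating set:
h_1 = -2*x*y + 2*x - 2*y**2 + 2*y, LT = x*y.
h_2 = 2*x*y - 2*x + 2*y**2 + 2*y - 2, LT = x*y.

S(h_1,h_2): lcm = x*y. S = -2*y + 1.
  leading term y: no divisor's leading term divides it; move -2*y to the remainder.
  leading term 1: no divisor's leading term divides it; move 1 to the remainder.
  remainder -2*y + 1 ≠ 0; add k_3 = -2*y + 1 to the basis.

S(h_1,k_3): lcm = x*y. S = 3*x + y**2 - y.
  leading term x: no divisor's leading term divides it; move 3*x to the remainder.
  leading term y**2: subtract (3*y)·k_3 from y**2 - y → 3*y
  leading term y: subtract (2)·k_3 from 3*y → -2
  leading term 1: no divisor's leading term divides it; move -2 to the remainder.
  remainder 3*x - 2 ≠ 0; add k_4 = 3*x - 2 to the basis.

The other S-polynomials (S(h_2,k_3), S(h_1,k_4), S(h_2,k_4), S(k_3,k_4)) all reduce to 0 modulo the current basis, so we have a Gröbner basis.
Inter-reduce: drop elements whose leading term is divisible by another's, tail-reduce, and make monic.
Reduced Gröbner basis: {x - 3, y + 3}.

Since the reduced bases disagree, the two ideals are not the same.

No, the ideals differ.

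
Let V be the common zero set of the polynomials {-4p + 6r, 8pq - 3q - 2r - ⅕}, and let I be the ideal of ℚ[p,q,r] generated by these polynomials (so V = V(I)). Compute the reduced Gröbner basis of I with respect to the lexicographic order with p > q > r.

This is the nonlinear analogue of row-reducing a linear system.

f_1 = -4p + 6r, LT = p.
f_2 = 8pq - 3q - 2r - ⅕, LT = pq.

S(f_1,f_2): lcm = pq. S = -3/2qr + ⅜q + ¼r + 1/40.
  leading term qr: no divisor's leading term divides it; move -3/2qr to the remainder.
  leading term q: no divisor's leading term divides it; move ⅜q to the remainder.
  leading term r: no divisor's leading term divides it; move ¼r to the remainder.
  leading term 1: no divisor's leading term divides it; move 1/40 to the remainder.
  remainder -3/2qr + ⅜q + ¼r + 1/40 ≠ 0; add g_3 = -3/2qr + ⅜q + ¼r + 1/40 to the basis.

S(f_1,g_3): leading monomials are coprime, so the S-polynomial reduces to 0 (Buchberger's first criterion).
S(f_2,g_3): lcm = pqr. S = ¼pq + ⅙pr + 1/60p - ⅜qr - ¼r² - 1/40r.
  leading term pq: subtract (-1/16q)·f_1 from ¼pq + ⅙pr + 1/60p - ⅜qr - ¼r² - 1/40r → ⅙pr + 1/60p - ¼r² - 1/40r
  leading term pr: subtract (-1/24r)·f_1 from ⅙pr + 1/60p - ¼r² - 1/40r → 1/60p - 1/40r
  leading term p: subtract (-1/240)·f_1 from 1/60p - 1/40r → 0
  remainder 0.

Every S-polynomial of the final basis reduces to 0, so we have a Gröbner basis.
Inter-reduce: drop elements whose leading term is divisible by another's, tail-reduce, and make monic.

G = {p - 3/2r, qr - ¼q - ⅙r - 1/60}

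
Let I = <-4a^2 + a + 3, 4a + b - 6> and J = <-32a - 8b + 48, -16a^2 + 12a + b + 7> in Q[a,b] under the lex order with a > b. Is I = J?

Since reduced Gröbner bases are canonical representatives of ideals under a given ordering, it suffices to compute and compare them.
Buchberger on the first generating set:
f_1 = -4a^2 + a + 3, LT = a^2.
f_2 = 4a + b - 6, LT = a.

S(f_1,f_2): lcm = a^2. S = -1/4ab + 5/4a - 3/4.
  leading term ab: subtract (-1/16b)·f_2 from -1/4ab + 5/4a - 3/4 → 5/4a + 1/16b^2 - 3/8b - 3/4
  leading term a: subtract (5/16)·f_2 from 5/4a + 1/16b^2 - 3/8b - 3/4 → 1/16b^2 - 11/16b + 9/8
  leading term b^2: no divisor's leading term divides it; move 1/16b^2 to the remainder.
  leading term b: no divisor's leading term divides it; move -11/16b to the remainder.
  leading term 1: no divisor's leading term divides it; move 9/8 to the remainder.
  remainder 1/16b^2 - 11/16b + 9/8 ≠ 0; add g_3 = 1/16b^2 - 11/16b + 9/8 to the basis.

S(f_1,g_3): leading monomials are coprime, so the S-polynomial reduces to 0 (Buchberger's first criterion).
S(f_2,g_3): leading monomials are coprime, so the S-polynomial reduces to 0 (Buchberger's first criterion).
Every S-polynomial of the final basis reduces to 0, so we have a Gröbner basis.
Inter-reduce: drop elements whose leading term is divisible by another's, tail-reduce, and make monic.
Reduced Gröbner basis: {a + 1/4b - 3/2, b^2 - 11b + 18}.

Buchberger on the second generating set:
h_1 = -32a - 8b + 48, LT = a.
h_2 = -16a^2 + 12a + b + 7, LT = a^2.

S(h_1,h_2): lcm = a^2. S = 1/4ab - 3/4a + 1/16b + 7/16.
  leading term ab: subtract (-1/128b)·h_1 from 1/4ab - 3/4a + 1/16b + 7/16 → -3/4a - 1/16b^2 + 7/16b + 7/16
  leading term a: subtract (3/128)·h_1 from -3/4a - 1/16b^2 + 7/16b + 7/16 → -1/16b^2 + 5/8b - 11/16
  leading term b^2: no divisor's leading term divides it; move -1/16b^2 to the remainder.
  leading term b: no divisor's leading term divides it; move 5/8b to the remainder.
  leading term 1: no divisor's leading term divides it; move -11/16 to the remainder.
  remainder -1/16b^2 + 5/8b - 11/16 ≠ 0; add k_3 = -1/16b^2 + 5/8b - 11/16 to the basis.

S(h_1,k_3): leading monomials are coprime, so the S-polynomial reduces to 0 (Buchberger's first criterion).
S(h_2,k_3): leading monomials are coprime, so the S-polynomial reduces to 0 (Buchberger's first criterion).
Every S-polynomial of the final basis reduces to 0, so we have a Gröbner basis.
Inter-reduce: drop elements whose leading term is divisible by another's, tail-reduce, and make monic.
Reduced Gröbner basis: {a + 1/4b - 3/2, b^2 - 10b + 11}.

These differ, so the ideals are not equal.
The same test decides containment: I ⊆ J iff every generator of I reduces to 0 modulo a Gröbner basis of J.

No, the ideals differ.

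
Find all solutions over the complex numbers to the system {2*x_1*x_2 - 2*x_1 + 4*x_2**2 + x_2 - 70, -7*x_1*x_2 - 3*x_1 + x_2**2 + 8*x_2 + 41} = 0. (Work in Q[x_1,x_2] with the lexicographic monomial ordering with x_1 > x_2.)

Compute a lex Gröbner basis by Buchberger's algorithm.
f_1 = 2*x_1*x_2 - 2*x_1 + 4*x_2**2 + x_2 - 70, LT = x_1*x_2.
f_2 = -7*x_1*x_2 - 3*x_1 + x_2**2 + 8*x_2 + 41, LT = x_1*x_2.

S(f_1,f_2): lcm = x_1*x_2. S = -10/7*x_1 + 15/7*x_2**2 + 23/14*x_2 - 204/7.
  leading term x_1: no divisor's leading term divides it; move -10/7*x_1 to the remainder.
  leading term x_2**2: no divisor's leading term divides it; move 15/7*x_2**2 to the remainder.
  leading term x_2: no divisor's leading term divides it; move 23/14*x_2 to the remainder.
  leading term 1: no divisor's leading term divides it; move -204/7 to the remainder.
  remainder -10/7*x_1 + 15/7*x_2**2 + 23/14*x_2 - 204/7 ≠ 0; add h_3 = -10/7*x_1 + 15/7*x_2**2 + 23/14*x_2 - 204/7 to the basis.

S(f_1,h_3): lcm = x_1*x_2. S = -x_1 + 3/2*x_2**3 + 63/20*x_2**2 - 199/10*x_2 - 35.
  leading term x_1: subtract (7/10)·h_3 from -x_1 + 3/2*x_2**3 + 63/20*x_2**2 - 199/10*x_2 - 35 → 3/2*x_2**3 + 33/20*x_2**2 - 421/20*x_2 - 73/5
  leading term x_2**3: no divisor's leading term divides it; move 3/2*x_2**3 to the remainder.
  leading term x_2**2: no divisor's leading term divides it; move 33/20*x_2**2 to the remainder.
  leading term x_2: no divisor's leading term divides it; move -421/20*x_2 to the remainder.
  leading term 1: no divisor's leading term divides it; move -73/5 to the remainder.
  remainder 3/2*x_2**3 + 33/20*x_2**2 - 421/20*x_2 - 73/5 ≠ 0; add h_4 = 3/2*x_2**3 + 33/20*x_2**2 - 421/20*x_2 - 73/5 to the basis.

S(f_2,h_3): lcm = x_1*x_2. S = 3/7*x_1 + 3/2*x_2**3 + 141/140*x_2**2 - 754/35*x_2 - 41/7.
  leading term x_1: subtract (-3/10)·h_3 from 3/7*x_1 + 3/2*x_2**3 + 141/140*x_2**2 - 754/35*x_2 - 41/7 → 3/2*x_2**3 + 33/20*x_2**2 - 421/20*x_2 - 73/5
  leading term x_2**3: subtract (1)·h_4 from 3/2*x_2**3 + 33/20*x_2**2 - 421/20*x_2 - 73/5 → 0
  remainder 0.

S(f_1,h_4): lcm = x_1*x_2**3. S = -21/10*x_1*x_2**2 + 421/30*x_1*x_2 + 146/15*x_1 + 2*x_2**4 + 1/2*x_2**3 - 35*x_2**2.
  leading term x_1*x_2**2: subtract (-21/20*x_2)·f_1 from -21/10*x_1*x_2**2 + 421/30*x_1*x_2 + 146/15*x_1 + 2*x_2**4 + 1/2*x_2**3 - 35*x_2**2 → 179/15*x_1*x_2 + 146/15*x_1 + 2*x_2**4 + 47/10*x_2**3 - 679/20*x_2**2 - 147/2*x_2
  leading term x_1*x_2: subtract (179/30)·f_1 from 179/15*x_1*x_2 + 146/15*x_1 + 2*x_2**4 + 47/10*x_2**3 - 679/20*x_2**2 - 147/2*x_2 → 65/3*x_1 + 2*x_2**4 + 47/10*x_2**3 - 3469/60*x_2**2 - 1192/15*x_2 + 1253/3
  leading term x_1: subtract (-91/6)·h_3 from 65/3*x_1 + 2*x_2**4 + 47/10*x_2**3 - 3469/60*x_2**2 - 1192/15*x_2 + 1253/3 → 2*x_2**4 + 47/10*x_2**3 - 1519/60*x_2**2 - 1091/20*x_2 - 73/3
  leading term x_2**4: subtract (4/3*x_2)·h_4 from 2*x_2**4 + 47/10*x_2**3 - 1519/60*x_2**2 - 1091/20*x_2 - 73/3 → 5/2*x_2**3 + 11/4*x_2**2 - 421/12*x_2 - 73/3
  leading term x_2**3: subtract (5/3)·h_4 from 5/2*x_2**3 + 11/4*x_2**2 - 421/12*x_2 - 73/3 → 0
  remainder 0.

S(f_2,h_4): lcm = x_1*x_2**3. S = -47/70*x_1*x_2**2 + 421/30*x_1*x_2 + 146/15*x_1 - 1/7*x_2**4 - 8/7*x_2**3 - 41/7*x_2**2.
  leading term x_1*x_2**2: subtract (-47/140*x_2)·f_1 from -47/70*x_1*x_2**2 + 421/30*x_1*x_2 + 146/15*x_1 - 1/7*x_2**4 - 8/7*x_2**3 - 41/7*x_2**2 → 1403/105*x_1*x_2 + 146/15*x_1 - 1/7*x_2**4 + 1/5*x_2**3 - 773/140*x_2**2 - 47/2*x_2
  leading term x_1*x_2: subtract (1403/210)·f_1 from 1403/105*x_1*x_2 + 146/15*x_1 - 1/7*x_2**4 + 1/5*x_2**3 - 773/140*x_2**2 - 47/2*x_2 → 485/21*x_1 - 1/7*x_2**4 + 1/5*x_2**3 - 13543/420*x_2**2 - 3169/105*x_2 + 1403/3
  leading term x_1: subtract (-97/6)·h_3 from 485/21*x_1 - 1/7*x_2**4 + 1/5*x_2**3 - 13543/420*x_2**2 - 3169/105*x_2 + 1403/3 → -1/7*x_2**4 + 1/5*x_2**3 + 1007/420*x_2**2 - 507/140*x_2 - 73/21
  leading term x_2**4: subtract (-2/21*x_2)·h_4 from -1/7*x_2**4 + 1/5*x_2**3 + 1007/420*x_2**2 - 507/140*x_2 - 73/21 → 5/14*x_2**3 + 11/28*x_2**2 - 421/84*x_2 - 73/21
  leading term x_2**3: subtract (5/21)·h_4 from 5/14*x_2**3 + 11/28*x_2**2 - 421/84*x_2 - 73/21 → 0
  remainder 0.

S(h_3,h_4): leading monomials are coprime, so the S-polynomial reduces to 0 (Buchberger's first criterion).
Every S-polynomial of the final basis reduces to 0, so we have a Gröbner basis.
Inter-reduce: drop elements whose leading term is divisible by another's, tail-reduce, and make monic.
Reduced Gröbner basis: {x_1 - 3/2*x_2**2 - 23/20*x_2 + 102/5, x_2**3 + 11/10*x_2**2 - 421/30*x_2 - 146/15}.

Elimination: the polynomial x_2**3 + 11/10*x_2**2 - 421/30*x_2 - 146/15 lies in the elimination ideal for x_2, so x_2 ∈ {-4, 29/20 - sqrt(16329)/60, 29/20 + sqrt(16329)/60}. For each such x_2, the remaining basis elements (now univariate) give the rest of the solution.
  x_2 = -4: the earlier basis element becomes x_1 + 1 = 0, giving x_1 = -1 — point (-1, -4).
  x_2 = 29/20 - sqrt(16329)/60: the earlier basis element becomes x_1 + 351/40 + 11*sqrt(16329)/120 = 0, giving x_1 = -11*sqrt(16329)/120 - 351/40 — point (-11*sqrt(16329)/120 - 351/40, 29/20 - sqrt(16329)/60).
  x_2 = 29/20 + sqrt(16329)/60: the earlier basis element becomes x_1 - 11*sqrt(16329)/120 + 351/40 = 0, giving x_1 = -351/40 + 11*sqrt(16329)/120 — point (-351/40 + 11*sqrt(16329)/120, 29/20 + sqrt(16329)/60).
Check: every point annihilates each of the original generators.

{(-1, -4), (-11*sqrt(16329)/120 - 351/40, 29/20 - sqrt(16329)/60), (-351/40 + 11*sqrt(16329)/120, 29/20 + sqrt(16329)/60)}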